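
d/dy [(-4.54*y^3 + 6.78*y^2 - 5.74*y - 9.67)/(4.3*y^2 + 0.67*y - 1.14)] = (-19.522*y^4 - 6.0836*y^3 + 44.7514*y^2 + 67.7036*y + 13.0225)/(18.49*y^4 + 5.762*y^3 - 9.3551*y^2 - 1.5276*y + 1.2996)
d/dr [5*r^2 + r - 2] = 10*r + 1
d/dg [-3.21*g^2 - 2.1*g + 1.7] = -6.42*g - 2.1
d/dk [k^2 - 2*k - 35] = 2*k - 2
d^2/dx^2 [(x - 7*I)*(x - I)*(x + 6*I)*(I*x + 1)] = 12*I*x^2 + 18*x + 78*I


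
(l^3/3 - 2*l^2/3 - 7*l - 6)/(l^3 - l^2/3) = (l^3 - 2*l^2 - 21*l - 18)/(l^2*(3*l - 1))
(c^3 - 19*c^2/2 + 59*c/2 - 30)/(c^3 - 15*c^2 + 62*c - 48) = (2*c^3 - 19*c^2 + 59*c - 60)/(2*(c^3 - 15*c^2 + 62*c - 48))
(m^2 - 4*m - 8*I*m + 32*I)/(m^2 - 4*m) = (m - 8*I)/m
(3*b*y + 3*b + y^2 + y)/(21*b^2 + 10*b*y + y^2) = (y + 1)/(7*b + y)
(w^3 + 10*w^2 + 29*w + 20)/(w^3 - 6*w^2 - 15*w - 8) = (w^2 + 9*w + 20)/(w^2 - 7*w - 8)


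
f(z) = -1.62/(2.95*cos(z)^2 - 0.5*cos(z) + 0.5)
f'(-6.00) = -0.31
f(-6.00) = -0.59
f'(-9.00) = -0.34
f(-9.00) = -0.48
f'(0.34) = -0.39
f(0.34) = -0.61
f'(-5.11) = -4.76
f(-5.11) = -2.16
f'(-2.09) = -2.22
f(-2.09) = -1.10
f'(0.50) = -0.67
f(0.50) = -0.69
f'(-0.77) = 1.53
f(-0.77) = -0.98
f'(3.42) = -0.20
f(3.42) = -0.44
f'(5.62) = 1.10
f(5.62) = -0.84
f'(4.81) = 0.53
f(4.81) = -3.38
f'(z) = -1.62*(5.9*sin(z)*cos(z) - 0.5*sin(z))/(2.95*cos(z)^2 - 0.5*cos(z) + 0.5)^2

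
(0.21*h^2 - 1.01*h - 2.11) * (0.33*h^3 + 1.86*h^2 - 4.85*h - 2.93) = 0.0693*h^5 + 0.0573*h^4 - 3.5934*h^3 + 0.3586*h^2 + 13.1928*h + 6.1823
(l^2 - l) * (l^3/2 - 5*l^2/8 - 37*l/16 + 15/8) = l^5/2 - 9*l^4/8 - 27*l^3/16 + 67*l^2/16 - 15*l/8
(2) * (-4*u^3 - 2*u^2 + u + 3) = -8*u^3 - 4*u^2 + 2*u + 6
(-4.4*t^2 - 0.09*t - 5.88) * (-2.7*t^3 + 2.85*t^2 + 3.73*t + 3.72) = 11.88*t^5 - 12.297*t^4 - 0.792500000000001*t^3 - 33.4617*t^2 - 22.2672*t - 21.8736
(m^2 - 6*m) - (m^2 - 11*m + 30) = 5*m - 30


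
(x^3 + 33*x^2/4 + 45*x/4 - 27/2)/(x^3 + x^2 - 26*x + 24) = (4*x^2 + 9*x - 9)/(4*(x^2 - 5*x + 4))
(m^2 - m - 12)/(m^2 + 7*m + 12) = (m - 4)/(m + 4)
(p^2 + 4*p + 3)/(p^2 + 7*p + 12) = (p + 1)/(p + 4)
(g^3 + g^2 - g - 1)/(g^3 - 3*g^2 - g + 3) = (g + 1)/(g - 3)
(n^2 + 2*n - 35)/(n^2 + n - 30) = (n + 7)/(n + 6)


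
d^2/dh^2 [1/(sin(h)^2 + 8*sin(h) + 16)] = 2*(4*sin(h) + cos(2*h) + 2)/(sin(h) + 4)^4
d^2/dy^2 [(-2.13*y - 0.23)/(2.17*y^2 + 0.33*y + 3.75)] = (-(2.13*y + 0.23)*(4.34*y + 0.33)*(8.68*y + 0.66) + (27.7326*y + 2.404)*(2.17*y^2 + 0.33*y + 3.75))/(2.17*y^2 + 0.33*y + 3.75)^3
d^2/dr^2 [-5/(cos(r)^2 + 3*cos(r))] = 5*((1 - cos(2*r))^2 - 45*cos(r)/4 + 11*cos(2*r)/2 + 9*cos(3*r)/4 - 33/2)/((cos(r) + 3)^3*cos(r)^3)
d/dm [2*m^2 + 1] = 4*m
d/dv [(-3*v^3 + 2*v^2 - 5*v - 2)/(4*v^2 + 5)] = (-12*v^4 - 25*v^2 + 36*v - 25)/(16*v^4 + 40*v^2 + 25)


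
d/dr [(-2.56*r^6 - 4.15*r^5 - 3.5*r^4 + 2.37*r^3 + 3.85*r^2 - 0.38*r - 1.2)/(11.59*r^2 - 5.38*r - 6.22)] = (-118.6816*r^7 - 75.4315*r^6 + 103.7172*r^5 + 213.0233*r^4 + 61.5788*r^3 - 60.533*r^2 - 20.078*r - 4.0924)/(134.3281*r^4 - 124.7084*r^3 - 115.2352*r^2 + 66.9272*r + 38.6884)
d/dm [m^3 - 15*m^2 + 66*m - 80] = 3*m^2 - 30*m + 66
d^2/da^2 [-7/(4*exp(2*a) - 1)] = (-448*exp(2*a) - 112)*exp(2*a)/(4*exp(2*a) - 1)^3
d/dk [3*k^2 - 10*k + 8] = 6*k - 10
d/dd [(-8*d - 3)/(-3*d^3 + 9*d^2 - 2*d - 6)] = 3*(-16*d^3 + 15*d^2 + 18*d + 14)/(9*d^6 - 54*d^5 + 93*d^4 - 104*d^2 + 24*d + 36)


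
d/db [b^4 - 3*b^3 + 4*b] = 4*b^3 - 9*b^2 + 4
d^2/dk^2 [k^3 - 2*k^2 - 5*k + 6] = 6*k - 4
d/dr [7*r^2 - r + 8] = 14*r - 1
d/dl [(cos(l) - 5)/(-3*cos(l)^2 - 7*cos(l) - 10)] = 3*(sin(l)^2 + 10*cos(l) + 14)*sin(l)/(3*cos(l)^2 + 7*cos(l) + 10)^2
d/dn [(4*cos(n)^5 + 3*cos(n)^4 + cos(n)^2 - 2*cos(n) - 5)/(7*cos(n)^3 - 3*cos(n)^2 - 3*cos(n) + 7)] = (-56*cos(n)^7 + 15*cos(n)^6 + 66*cos(n)^5 - 106*cos(n)^4 - 112*cos(n)^3 - 96*cos(n)^2 + 16*cos(n) + 29)*sin(n)/((cos(n) + 1)^2*(7*sin(n)^2 + 10*cos(n) - 14)^2)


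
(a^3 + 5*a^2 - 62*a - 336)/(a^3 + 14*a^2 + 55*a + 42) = (a - 8)/(a + 1)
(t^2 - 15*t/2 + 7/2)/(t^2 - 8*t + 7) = (t - 1/2)/(t - 1)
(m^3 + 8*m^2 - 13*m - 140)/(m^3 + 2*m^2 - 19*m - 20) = (m + 7)/(m + 1)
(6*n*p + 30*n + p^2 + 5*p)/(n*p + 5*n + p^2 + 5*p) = (6*n + p)/(n + p)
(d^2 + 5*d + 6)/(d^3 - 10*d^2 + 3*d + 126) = (d + 2)/(d^2 - 13*d + 42)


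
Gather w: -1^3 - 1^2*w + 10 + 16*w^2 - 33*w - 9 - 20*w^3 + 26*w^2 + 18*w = -20*w^3 + 42*w^2 - 16*w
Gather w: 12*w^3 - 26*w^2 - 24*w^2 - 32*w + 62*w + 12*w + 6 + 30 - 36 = 12*w^3 - 50*w^2 + 42*w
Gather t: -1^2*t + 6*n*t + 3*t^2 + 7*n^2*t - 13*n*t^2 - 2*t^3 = -2*t^3 + t^2*(3 - 13*n) + t*(7*n^2 + 6*n - 1)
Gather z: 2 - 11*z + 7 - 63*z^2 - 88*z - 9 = -63*z^2 - 99*z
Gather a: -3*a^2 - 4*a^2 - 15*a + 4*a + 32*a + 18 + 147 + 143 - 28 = -7*a^2 + 21*a + 280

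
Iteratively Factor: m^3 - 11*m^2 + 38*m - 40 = (m - 4)*(m^2 - 7*m + 10) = (m - 4)*(m - 2)*(m - 5)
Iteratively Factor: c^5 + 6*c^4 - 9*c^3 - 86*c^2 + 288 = (c - 3)*(c^4 + 9*c^3 + 18*c^2 - 32*c - 96) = (c - 3)*(c - 2)*(c^3 + 11*c^2 + 40*c + 48) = (c - 3)*(c - 2)*(c + 4)*(c^2 + 7*c + 12) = (c - 3)*(c - 2)*(c + 3)*(c + 4)*(c + 4)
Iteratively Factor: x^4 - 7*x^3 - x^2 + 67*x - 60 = (x - 5)*(x^3 - 2*x^2 - 11*x + 12) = (x - 5)*(x + 3)*(x^2 - 5*x + 4) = (x - 5)*(x - 1)*(x + 3)*(x - 4)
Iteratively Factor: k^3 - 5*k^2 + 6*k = (k)*(k^2 - 5*k + 6) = k*(k - 3)*(k - 2)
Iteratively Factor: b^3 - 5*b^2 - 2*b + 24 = (b - 3)*(b^2 - 2*b - 8) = (b - 4)*(b - 3)*(b + 2)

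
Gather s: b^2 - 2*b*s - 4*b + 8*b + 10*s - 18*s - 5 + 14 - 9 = b^2 + 4*b + s*(-2*b - 8)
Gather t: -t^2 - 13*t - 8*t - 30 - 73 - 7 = -t^2 - 21*t - 110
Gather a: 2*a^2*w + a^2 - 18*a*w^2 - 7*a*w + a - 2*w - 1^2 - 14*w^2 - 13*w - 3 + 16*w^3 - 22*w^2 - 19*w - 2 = a^2*(2*w + 1) + a*(-18*w^2 - 7*w + 1) + 16*w^3 - 36*w^2 - 34*w - 6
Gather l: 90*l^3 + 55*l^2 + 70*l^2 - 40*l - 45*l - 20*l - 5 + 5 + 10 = 90*l^3 + 125*l^2 - 105*l + 10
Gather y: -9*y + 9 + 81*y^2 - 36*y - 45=81*y^2 - 45*y - 36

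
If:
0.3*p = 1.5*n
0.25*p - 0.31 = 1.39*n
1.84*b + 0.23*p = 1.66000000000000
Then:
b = 2.29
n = -2.21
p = -11.07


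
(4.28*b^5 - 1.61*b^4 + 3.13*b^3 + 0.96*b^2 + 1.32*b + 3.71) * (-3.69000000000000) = -15.7932*b^5 + 5.9409*b^4 - 11.5497*b^3 - 3.5424*b^2 - 4.8708*b - 13.6899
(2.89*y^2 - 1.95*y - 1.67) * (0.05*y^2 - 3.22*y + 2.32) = 0.1445*y^4 - 9.4033*y^3 + 12.9003*y^2 + 0.8534*y - 3.8744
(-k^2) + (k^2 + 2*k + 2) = 2*k + 2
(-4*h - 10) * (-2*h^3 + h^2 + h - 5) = 8*h^4 + 16*h^3 - 14*h^2 + 10*h + 50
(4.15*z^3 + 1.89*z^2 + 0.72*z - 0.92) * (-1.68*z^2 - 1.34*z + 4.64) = -6.972*z^5 - 8.7362*z^4 + 15.5138*z^3 + 9.3504*z^2 + 4.5736*z - 4.2688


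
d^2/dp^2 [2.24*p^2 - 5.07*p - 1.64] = 4.48000000000000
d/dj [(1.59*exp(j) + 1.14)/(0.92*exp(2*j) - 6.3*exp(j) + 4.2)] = (-1.4628*exp(2*j) - 2.0976*exp(j) + 13.86)*exp(j)/(0.8464*exp(4*j) - 11.592*exp(3*j) + 47.418*exp(2*j) - 52.92*exp(j) + 17.64)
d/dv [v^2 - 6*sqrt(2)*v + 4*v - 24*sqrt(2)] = 2*v - 6*sqrt(2) + 4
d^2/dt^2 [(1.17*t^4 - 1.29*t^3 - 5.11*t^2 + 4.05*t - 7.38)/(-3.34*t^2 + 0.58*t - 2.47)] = (-26.104104*t^6 + 13.599144*t^5 - 60.2751239999999*t^4 - 64.160476*t^3 + 144.28614*t^2 + 161.91189*t - 66.054646)/(37.259704*t^6 - 19.410744*t^5 + 86.033724*t^4 - 28.904416*t^3 + 63.623742*t^2 - 10.615566*t + 15.069223)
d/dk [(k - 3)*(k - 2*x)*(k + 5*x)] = 3*k^2 + 6*k*x - 6*k - 10*x^2 - 9*x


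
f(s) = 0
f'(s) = 0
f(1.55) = 0.00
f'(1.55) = 0.00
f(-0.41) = 0.00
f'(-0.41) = 0.00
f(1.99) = 0.00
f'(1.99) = 0.00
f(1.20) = 0.00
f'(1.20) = 0.00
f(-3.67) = 0.00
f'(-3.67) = 0.00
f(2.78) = 0.00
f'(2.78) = 0.00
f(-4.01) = 0.00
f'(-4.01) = 0.00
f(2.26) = 0.00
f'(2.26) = 0.00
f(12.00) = 0.00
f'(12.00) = 0.00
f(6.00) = 0.00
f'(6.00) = 0.00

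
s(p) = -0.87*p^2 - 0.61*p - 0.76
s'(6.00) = -11.05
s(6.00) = -35.74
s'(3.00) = -5.83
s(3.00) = -10.42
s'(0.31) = -1.15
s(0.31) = -1.03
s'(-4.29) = 6.85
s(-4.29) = -14.15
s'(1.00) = -2.35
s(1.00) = -2.24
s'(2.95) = -5.74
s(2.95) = -10.13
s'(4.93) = -9.19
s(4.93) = -24.91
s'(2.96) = -5.76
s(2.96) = -10.19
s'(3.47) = -6.65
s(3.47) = -13.35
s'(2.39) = -4.77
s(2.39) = -7.19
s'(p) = -1.74*p - 0.61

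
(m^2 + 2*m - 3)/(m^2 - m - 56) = (-m^2 - 2*m + 3)/(-m^2 + m + 56)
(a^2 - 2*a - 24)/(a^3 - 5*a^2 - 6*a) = (a + 4)/(a*(a + 1))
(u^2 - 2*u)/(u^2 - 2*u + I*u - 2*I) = u/(u + I)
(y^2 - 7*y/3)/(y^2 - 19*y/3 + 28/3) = y/(y - 4)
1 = 1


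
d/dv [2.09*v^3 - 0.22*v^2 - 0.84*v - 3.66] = 6.27*v^2 - 0.44*v - 0.84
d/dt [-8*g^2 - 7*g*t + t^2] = -7*g + 2*t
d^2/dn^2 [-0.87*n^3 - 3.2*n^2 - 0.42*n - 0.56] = -5.22*n - 6.4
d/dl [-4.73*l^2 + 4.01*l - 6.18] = 4.01 - 9.46*l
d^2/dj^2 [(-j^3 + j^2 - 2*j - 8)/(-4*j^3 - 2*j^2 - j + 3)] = 2*(-24*j^6 + 84*j^5 + 900*j^4 + 437*j^3 + 309*j^2 + 399*j + 53)/(64*j^9 + 96*j^8 + 96*j^7 - 88*j^6 - 120*j^5 - 102*j^4 + 73*j^3 + 45*j^2 + 27*j - 27)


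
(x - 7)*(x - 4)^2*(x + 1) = x^4 - 14*x^3 + 57*x^2 - 40*x - 112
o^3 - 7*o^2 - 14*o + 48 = (o - 8)*(o - 2)*(o + 3)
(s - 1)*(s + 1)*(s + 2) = s^3 + 2*s^2 - s - 2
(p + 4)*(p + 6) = p^2 + 10*p + 24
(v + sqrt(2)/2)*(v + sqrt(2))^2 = v^3 + 5*sqrt(2)*v^2/2 + 4*v + sqrt(2)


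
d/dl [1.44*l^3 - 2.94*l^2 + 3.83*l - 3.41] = 4.32*l^2 - 5.88*l + 3.83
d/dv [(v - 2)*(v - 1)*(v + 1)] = 3*v^2 - 4*v - 1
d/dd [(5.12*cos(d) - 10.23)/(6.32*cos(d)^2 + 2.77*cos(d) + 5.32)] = (32.3584*cos(d)^2 - 129.3072*cos(d) - 55.5755)*sin(d)/(39.9424*cos(d)^4 + 35.0128*cos(d)^3 + 74.9177*cos(d)^2 + 29.4728*cos(d) + 28.3024)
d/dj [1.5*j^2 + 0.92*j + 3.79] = 3.0*j + 0.92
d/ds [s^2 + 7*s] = 2*s + 7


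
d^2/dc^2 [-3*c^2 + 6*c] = -6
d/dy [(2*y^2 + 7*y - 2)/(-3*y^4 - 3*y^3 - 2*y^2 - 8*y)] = (12*y^5 + 69*y^4 + 18*y^3 - 20*y^2 - 8*y - 16)/(y^2*(9*y^6 + 18*y^5 + 21*y^4 + 60*y^3 + 52*y^2 + 32*y + 64))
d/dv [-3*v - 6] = -3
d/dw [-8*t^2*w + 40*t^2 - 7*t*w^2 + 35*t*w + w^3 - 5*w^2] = -8*t^2 - 14*t*w + 35*t + 3*w^2 - 10*w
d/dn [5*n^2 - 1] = 10*n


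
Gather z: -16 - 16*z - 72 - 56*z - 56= -72*z - 144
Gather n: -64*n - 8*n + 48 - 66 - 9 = -72*n - 27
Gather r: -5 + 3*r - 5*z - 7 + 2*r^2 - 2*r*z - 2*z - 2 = 2*r^2 + r*(3 - 2*z) - 7*z - 14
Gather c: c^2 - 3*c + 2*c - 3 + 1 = c^2 - c - 2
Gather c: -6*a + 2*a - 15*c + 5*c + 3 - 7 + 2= -4*a - 10*c - 2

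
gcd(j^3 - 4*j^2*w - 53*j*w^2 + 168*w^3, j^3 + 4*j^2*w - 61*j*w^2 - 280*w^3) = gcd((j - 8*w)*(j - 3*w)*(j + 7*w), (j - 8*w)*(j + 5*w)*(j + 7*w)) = -j^2 + j*w + 56*w^2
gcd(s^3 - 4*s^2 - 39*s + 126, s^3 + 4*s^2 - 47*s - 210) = s^2 - s - 42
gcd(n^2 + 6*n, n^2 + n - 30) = n + 6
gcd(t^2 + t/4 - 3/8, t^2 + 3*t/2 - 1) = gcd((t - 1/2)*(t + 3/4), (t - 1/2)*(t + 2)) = t - 1/2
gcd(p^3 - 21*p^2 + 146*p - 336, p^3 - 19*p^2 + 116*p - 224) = p^2 - 15*p + 56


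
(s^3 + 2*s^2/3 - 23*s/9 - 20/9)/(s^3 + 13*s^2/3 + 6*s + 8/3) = (s - 5/3)/(s + 2)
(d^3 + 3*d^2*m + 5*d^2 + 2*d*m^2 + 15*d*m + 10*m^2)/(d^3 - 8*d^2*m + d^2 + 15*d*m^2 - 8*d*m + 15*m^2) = (d^3 + 3*d^2*m + 5*d^2 + 2*d*m^2 + 15*d*m + 10*m^2)/(d^3 - 8*d^2*m + d^2 + 15*d*m^2 - 8*d*m + 15*m^2)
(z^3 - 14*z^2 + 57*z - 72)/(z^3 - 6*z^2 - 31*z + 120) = (z - 3)/(z + 5)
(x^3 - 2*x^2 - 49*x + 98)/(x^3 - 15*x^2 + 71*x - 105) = (x^2 + 5*x - 14)/(x^2 - 8*x + 15)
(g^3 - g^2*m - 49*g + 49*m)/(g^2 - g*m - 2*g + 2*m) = (g^2 - 49)/(g - 2)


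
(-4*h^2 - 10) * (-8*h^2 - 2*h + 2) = 32*h^4 + 8*h^3 + 72*h^2 + 20*h - 20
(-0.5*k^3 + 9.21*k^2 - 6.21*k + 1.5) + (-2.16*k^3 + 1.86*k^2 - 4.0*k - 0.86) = -2.66*k^3 + 11.07*k^2 - 10.21*k + 0.64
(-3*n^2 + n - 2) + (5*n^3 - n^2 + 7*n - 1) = 5*n^3 - 4*n^2 + 8*n - 3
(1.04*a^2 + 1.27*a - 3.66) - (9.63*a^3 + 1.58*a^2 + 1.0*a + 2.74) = -9.63*a^3 - 0.54*a^2 + 0.27*a - 6.4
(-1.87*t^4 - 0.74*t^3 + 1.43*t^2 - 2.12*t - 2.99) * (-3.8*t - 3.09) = 7.106*t^5 + 8.5903*t^4 - 3.1474*t^3 + 3.6373*t^2 + 17.9128*t + 9.2391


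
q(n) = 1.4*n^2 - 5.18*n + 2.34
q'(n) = 2.8*n - 5.18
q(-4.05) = 46.28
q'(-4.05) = -16.52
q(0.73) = -0.70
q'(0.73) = -3.14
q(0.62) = -0.33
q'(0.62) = -3.44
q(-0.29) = 3.96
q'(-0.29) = -5.99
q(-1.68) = 14.99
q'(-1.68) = -9.88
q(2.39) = -2.04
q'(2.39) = 1.51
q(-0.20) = 3.43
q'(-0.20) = -5.74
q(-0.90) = 8.14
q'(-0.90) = -7.70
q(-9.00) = 162.36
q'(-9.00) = -30.38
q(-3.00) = 30.48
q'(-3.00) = -13.58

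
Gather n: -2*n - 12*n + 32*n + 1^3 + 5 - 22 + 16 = 18*n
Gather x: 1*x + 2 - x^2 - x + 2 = 4 - x^2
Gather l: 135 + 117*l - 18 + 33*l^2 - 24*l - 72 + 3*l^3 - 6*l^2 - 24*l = 3*l^3 + 27*l^2 + 69*l + 45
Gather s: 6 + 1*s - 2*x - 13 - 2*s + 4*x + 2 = -s + 2*x - 5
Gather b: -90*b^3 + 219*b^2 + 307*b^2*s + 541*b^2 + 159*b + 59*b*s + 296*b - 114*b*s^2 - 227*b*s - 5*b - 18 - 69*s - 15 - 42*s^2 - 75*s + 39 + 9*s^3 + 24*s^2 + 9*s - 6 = -90*b^3 + b^2*(307*s + 760) + b*(-114*s^2 - 168*s + 450) + 9*s^3 - 18*s^2 - 135*s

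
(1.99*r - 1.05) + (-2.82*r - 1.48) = -0.83*r - 2.53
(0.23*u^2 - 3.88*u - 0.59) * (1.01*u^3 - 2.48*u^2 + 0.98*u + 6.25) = 0.2323*u^5 - 4.4892*u^4 + 9.2519*u^3 - 0.9017*u^2 - 24.8282*u - 3.6875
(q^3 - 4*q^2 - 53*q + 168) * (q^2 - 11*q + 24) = q^5 - 15*q^4 + 15*q^3 + 655*q^2 - 3120*q + 4032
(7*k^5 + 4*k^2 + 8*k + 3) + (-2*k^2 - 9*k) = 7*k^5 + 2*k^2 - k + 3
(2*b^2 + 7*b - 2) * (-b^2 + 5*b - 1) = -2*b^4 + 3*b^3 + 35*b^2 - 17*b + 2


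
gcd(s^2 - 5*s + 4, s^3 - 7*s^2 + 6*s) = s - 1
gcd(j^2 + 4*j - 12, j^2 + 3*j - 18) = j + 6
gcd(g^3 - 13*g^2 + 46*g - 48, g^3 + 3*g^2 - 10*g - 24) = g - 3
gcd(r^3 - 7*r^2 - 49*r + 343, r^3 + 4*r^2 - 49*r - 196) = r^2 - 49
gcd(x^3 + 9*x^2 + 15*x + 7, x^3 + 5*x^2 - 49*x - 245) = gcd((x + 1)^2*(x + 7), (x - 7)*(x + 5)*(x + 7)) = x + 7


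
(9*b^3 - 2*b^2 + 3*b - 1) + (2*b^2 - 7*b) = 9*b^3 - 4*b - 1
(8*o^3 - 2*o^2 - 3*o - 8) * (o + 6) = 8*o^4 + 46*o^3 - 15*o^2 - 26*o - 48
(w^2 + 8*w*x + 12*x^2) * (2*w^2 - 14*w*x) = 2*w^4 + 2*w^3*x - 88*w^2*x^2 - 168*w*x^3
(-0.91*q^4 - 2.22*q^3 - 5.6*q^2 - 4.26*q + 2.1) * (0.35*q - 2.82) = -0.3185*q^5 + 1.7892*q^4 + 4.3004*q^3 + 14.301*q^2 + 12.7482*q - 5.922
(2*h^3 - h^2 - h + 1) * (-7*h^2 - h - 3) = -14*h^5 + 5*h^4 + 2*h^3 - 3*h^2 + 2*h - 3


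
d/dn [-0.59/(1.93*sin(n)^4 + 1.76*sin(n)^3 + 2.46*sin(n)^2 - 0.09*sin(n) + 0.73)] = (4.5548*sin(n)^3 + 3.1152*sin(n)^2 + 2.9028*sin(n) - 0.0531)*cos(n)/(1.93*sin(n)^4 + 1.76*sin(n)^3 + 2.46*sin(n)^2 - 0.09*sin(n) + 0.73)^2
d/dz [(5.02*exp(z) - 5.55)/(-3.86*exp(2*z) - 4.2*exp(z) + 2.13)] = (19.3772*exp(2*z) - 42.846*exp(z) - 12.6174)*exp(z)/(14.8996*exp(4*z) + 32.424*exp(3*z) + 1.1964*exp(2*z) - 17.892*exp(z) + 4.5369)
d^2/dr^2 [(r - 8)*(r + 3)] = 2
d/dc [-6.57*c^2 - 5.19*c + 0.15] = -13.14*c - 5.19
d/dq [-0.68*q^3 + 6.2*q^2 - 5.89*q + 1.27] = -2.04*q^2 + 12.4*q - 5.89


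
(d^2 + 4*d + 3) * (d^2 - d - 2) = d^4 + 3*d^3 - 3*d^2 - 11*d - 6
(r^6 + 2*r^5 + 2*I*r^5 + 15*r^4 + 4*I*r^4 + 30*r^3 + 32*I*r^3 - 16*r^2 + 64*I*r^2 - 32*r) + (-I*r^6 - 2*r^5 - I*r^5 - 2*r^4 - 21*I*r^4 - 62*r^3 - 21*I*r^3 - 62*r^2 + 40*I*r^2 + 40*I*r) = r^6 - I*r^6 + I*r^5 + 13*r^4 - 17*I*r^4 - 32*r^3 + 11*I*r^3 - 78*r^2 + 104*I*r^2 - 32*r + 40*I*r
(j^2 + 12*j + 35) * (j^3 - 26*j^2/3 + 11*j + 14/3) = j^5 + 10*j^4/3 - 58*j^3 - 500*j^2/3 + 441*j + 490/3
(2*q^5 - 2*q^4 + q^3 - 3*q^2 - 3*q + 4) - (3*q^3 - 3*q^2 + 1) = 2*q^5 - 2*q^4 - 2*q^3 - 3*q + 3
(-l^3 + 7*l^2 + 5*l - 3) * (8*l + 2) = -8*l^4 + 54*l^3 + 54*l^2 - 14*l - 6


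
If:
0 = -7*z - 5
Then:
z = -5/7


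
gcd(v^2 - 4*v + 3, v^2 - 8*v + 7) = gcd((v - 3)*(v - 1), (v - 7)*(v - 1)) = v - 1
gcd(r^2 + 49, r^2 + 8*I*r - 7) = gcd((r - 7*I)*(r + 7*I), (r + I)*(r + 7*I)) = r + 7*I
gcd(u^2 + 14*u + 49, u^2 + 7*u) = u + 7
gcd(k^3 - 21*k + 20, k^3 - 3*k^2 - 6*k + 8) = k^2 - 5*k + 4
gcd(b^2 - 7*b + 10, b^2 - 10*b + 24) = 1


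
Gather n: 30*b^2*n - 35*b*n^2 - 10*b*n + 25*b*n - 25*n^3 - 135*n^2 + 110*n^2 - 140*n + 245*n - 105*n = -25*n^3 + n^2*(-35*b - 25) + n*(30*b^2 + 15*b)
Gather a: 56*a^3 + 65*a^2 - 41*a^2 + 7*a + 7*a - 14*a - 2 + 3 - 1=56*a^3 + 24*a^2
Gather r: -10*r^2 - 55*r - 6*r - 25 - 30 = -10*r^2 - 61*r - 55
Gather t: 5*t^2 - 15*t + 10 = 5*t^2 - 15*t + 10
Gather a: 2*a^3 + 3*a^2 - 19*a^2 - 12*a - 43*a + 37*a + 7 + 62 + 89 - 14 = 2*a^3 - 16*a^2 - 18*a + 144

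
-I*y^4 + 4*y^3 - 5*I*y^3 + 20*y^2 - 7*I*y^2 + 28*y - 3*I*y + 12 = (y + 1)*(y + 3)*(y + 4*I)*(-I*y - I)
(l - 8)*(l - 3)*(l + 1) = l^3 - 10*l^2 + 13*l + 24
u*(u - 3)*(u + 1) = u^3 - 2*u^2 - 3*u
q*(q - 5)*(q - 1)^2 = q^4 - 7*q^3 + 11*q^2 - 5*q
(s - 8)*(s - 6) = s^2 - 14*s + 48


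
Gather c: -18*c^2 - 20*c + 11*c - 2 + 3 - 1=-18*c^2 - 9*c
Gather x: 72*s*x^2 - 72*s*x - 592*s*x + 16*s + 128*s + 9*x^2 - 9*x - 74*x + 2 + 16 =144*s + x^2*(72*s + 9) + x*(-664*s - 83) + 18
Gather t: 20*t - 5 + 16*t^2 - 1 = 16*t^2 + 20*t - 6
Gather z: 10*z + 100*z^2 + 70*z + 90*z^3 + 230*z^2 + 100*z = 90*z^3 + 330*z^2 + 180*z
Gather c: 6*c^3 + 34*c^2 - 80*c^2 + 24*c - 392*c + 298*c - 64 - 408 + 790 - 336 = 6*c^3 - 46*c^2 - 70*c - 18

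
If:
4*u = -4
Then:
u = -1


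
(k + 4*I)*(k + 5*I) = k^2 + 9*I*k - 20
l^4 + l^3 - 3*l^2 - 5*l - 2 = (l - 2)*(l + 1)^3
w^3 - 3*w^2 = w^2*(w - 3)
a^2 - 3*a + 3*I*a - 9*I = (a - 3)*(a + 3*I)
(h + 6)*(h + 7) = h^2 + 13*h + 42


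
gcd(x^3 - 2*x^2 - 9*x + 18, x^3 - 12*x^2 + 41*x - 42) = x^2 - 5*x + 6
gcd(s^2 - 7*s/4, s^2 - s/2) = s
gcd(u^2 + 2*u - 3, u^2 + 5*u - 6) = u - 1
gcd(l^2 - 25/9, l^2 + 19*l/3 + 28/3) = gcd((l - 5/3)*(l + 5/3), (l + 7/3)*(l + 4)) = 1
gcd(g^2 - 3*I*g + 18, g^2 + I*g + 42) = g - 6*I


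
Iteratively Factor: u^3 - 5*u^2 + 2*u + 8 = (u - 4)*(u^2 - u - 2) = (u - 4)*(u + 1)*(u - 2)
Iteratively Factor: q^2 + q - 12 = (q - 3)*(q + 4)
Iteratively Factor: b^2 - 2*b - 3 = (b - 3)*(b + 1)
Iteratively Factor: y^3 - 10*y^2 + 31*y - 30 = (y - 2)*(y^2 - 8*y + 15) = (y - 5)*(y - 2)*(y - 3)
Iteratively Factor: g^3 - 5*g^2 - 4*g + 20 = (g + 2)*(g^2 - 7*g + 10) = (g - 2)*(g + 2)*(g - 5)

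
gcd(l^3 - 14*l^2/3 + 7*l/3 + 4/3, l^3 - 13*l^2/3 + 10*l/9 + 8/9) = l^2 - 11*l/3 - 4/3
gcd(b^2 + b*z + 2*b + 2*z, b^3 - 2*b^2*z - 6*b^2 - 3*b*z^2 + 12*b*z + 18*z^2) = b + z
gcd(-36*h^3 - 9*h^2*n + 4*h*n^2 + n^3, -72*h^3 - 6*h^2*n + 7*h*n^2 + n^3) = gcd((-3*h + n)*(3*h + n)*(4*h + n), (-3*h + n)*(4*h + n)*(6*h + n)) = 12*h^2 - h*n - n^2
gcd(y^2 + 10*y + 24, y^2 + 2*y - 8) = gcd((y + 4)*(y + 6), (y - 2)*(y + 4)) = y + 4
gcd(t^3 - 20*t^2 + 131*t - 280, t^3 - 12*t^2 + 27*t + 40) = t^2 - 13*t + 40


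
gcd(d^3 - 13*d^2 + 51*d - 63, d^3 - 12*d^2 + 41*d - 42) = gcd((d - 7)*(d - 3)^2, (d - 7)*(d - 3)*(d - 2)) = d^2 - 10*d + 21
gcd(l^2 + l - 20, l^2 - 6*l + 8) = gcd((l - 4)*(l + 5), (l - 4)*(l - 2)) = l - 4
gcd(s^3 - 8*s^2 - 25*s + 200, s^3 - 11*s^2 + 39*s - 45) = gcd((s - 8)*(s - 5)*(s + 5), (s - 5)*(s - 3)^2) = s - 5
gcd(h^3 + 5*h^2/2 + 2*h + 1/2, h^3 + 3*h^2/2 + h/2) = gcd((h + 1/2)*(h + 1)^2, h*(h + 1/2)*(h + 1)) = h^2 + 3*h/2 + 1/2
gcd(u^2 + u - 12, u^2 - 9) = u - 3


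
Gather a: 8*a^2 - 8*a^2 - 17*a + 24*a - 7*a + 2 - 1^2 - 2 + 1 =0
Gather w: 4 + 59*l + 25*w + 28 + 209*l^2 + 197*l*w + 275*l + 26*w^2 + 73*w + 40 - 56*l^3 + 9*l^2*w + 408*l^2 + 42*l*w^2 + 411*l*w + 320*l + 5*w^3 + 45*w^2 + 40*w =-56*l^3 + 617*l^2 + 654*l + 5*w^3 + w^2*(42*l + 71) + w*(9*l^2 + 608*l + 138) + 72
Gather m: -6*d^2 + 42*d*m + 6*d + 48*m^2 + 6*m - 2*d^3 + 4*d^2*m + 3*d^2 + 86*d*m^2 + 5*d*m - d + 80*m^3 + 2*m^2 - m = -2*d^3 - 3*d^2 + 5*d + 80*m^3 + m^2*(86*d + 50) + m*(4*d^2 + 47*d + 5)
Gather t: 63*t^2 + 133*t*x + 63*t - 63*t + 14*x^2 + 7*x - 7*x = 63*t^2 + 133*t*x + 14*x^2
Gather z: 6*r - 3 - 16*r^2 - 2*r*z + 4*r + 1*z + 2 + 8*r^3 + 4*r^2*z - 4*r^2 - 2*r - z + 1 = 8*r^3 - 20*r^2 + 8*r + z*(4*r^2 - 2*r)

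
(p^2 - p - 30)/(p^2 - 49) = (p^2 - p - 30)/(p^2 - 49)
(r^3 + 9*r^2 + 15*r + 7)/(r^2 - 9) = (r^3 + 9*r^2 + 15*r + 7)/(r^2 - 9)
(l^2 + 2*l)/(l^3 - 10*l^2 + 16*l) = (l + 2)/(l^2 - 10*l + 16)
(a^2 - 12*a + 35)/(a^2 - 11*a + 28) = (a - 5)/(a - 4)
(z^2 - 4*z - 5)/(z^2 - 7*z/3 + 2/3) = 3*(z^2 - 4*z - 5)/(3*z^2 - 7*z + 2)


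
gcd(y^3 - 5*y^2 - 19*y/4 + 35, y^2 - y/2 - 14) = y - 4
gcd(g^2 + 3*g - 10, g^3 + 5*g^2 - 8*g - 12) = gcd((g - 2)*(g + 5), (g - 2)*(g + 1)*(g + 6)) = g - 2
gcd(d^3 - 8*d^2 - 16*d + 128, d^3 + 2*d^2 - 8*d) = d + 4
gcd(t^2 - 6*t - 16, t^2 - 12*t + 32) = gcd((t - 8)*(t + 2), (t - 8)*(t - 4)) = t - 8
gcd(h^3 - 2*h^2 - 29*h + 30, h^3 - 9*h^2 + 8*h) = h - 1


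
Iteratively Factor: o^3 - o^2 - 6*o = (o + 2)*(o^2 - 3*o) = o*(o + 2)*(o - 3)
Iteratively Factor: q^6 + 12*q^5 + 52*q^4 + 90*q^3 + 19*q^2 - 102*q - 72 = (q + 3)*(q^5 + 9*q^4 + 25*q^3 + 15*q^2 - 26*q - 24) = (q + 3)*(q + 4)*(q^4 + 5*q^3 + 5*q^2 - 5*q - 6) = (q + 2)*(q + 3)*(q + 4)*(q^3 + 3*q^2 - q - 3) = (q - 1)*(q + 2)*(q + 3)*(q + 4)*(q^2 + 4*q + 3) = (q - 1)*(q + 1)*(q + 2)*(q + 3)*(q + 4)*(q + 3)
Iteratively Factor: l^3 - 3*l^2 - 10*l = (l - 5)*(l^2 + 2*l) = l*(l - 5)*(l + 2)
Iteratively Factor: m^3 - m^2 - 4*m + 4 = (m - 2)*(m^2 + m - 2) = (m - 2)*(m + 2)*(m - 1)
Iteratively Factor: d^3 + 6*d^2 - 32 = (d + 4)*(d^2 + 2*d - 8) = (d - 2)*(d + 4)*(d + 4)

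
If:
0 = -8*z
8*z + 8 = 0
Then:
No Solution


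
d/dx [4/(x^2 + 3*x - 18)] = 4*(-2*x - 3)/(x^2 + 3*x - 18)^2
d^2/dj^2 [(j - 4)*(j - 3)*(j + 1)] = 6*j - 12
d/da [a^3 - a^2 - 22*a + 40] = 3*a^2 - 2*a - 22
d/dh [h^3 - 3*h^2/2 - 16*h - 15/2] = 3*h^2 - 3*h - 16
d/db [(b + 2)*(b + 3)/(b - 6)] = (b^2 - 12*b - 36)/(b^2 - 12*b + 36)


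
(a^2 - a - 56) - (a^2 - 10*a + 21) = 9*a - 77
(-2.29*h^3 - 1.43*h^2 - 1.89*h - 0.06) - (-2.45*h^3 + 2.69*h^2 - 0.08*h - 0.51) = 0.16*h^3 - 4.12*h^2 - 1.81*h + 0.45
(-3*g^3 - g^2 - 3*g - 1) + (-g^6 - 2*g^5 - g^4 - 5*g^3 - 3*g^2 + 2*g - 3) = -g^6 - 2*g^5 - g^4 - 8*g^3 - 4*g^2 - g - 4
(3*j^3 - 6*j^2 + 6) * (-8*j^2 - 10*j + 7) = -24*j^5 + 18*j^4 + 81*j^3 - 90*j^2 - 60*j + 42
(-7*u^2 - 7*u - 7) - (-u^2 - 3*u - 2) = -6*u^2 - 4*u - 5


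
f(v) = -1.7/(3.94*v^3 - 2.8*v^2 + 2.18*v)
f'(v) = -1.7*(-11.82*v^2 + 5.6*v - 2.18)/(3.94*v^3 - 2.8*v^2 + 2.18*v)^2 = (20.094*v^2 - 9.52*v + 3.706)/(v^2*(3.94*v^2 - 2.8*v + 2.18)^2)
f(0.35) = -2.89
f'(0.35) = 8.18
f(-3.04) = 0.01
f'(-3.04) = 0.01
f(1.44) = -0.19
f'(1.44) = 0.38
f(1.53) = -0.16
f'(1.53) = 0.30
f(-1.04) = 0.17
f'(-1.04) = 0.37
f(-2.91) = 0.01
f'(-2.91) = 0.01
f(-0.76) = 0.34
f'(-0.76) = 0.90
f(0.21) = -4.58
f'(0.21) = 18.86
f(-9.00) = 0.00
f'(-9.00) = 0.00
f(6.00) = -0.00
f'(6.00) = 0.00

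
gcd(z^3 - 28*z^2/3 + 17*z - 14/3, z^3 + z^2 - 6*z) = z - 2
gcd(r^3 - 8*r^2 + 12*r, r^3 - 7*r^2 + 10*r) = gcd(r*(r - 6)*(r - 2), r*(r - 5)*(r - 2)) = r^2 - 2*r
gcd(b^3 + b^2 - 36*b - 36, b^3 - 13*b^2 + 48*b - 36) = b - 6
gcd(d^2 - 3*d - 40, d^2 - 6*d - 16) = d - 8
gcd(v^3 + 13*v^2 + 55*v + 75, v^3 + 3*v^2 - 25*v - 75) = v^2 + 8*v + 15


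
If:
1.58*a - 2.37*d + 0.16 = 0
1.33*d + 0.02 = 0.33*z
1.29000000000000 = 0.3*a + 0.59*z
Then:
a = 0.58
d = 0.45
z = 1.89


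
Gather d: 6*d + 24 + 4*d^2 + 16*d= 4*d^2 + 22*d + 24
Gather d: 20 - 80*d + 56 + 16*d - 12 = 64 - 64*d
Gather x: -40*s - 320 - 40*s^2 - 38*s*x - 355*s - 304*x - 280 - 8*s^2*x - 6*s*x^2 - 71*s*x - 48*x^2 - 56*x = -40*s^2 - 395*s + x^2*(-6*s - 48) + x*(-8*s^2 - 109*s - 360) - 600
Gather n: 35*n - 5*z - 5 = 35*n - 5*z - 5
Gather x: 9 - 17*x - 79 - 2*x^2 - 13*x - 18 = -2*x^2 - 30*x - 88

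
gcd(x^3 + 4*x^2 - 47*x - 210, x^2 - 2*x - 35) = x^2 - 2*x - 35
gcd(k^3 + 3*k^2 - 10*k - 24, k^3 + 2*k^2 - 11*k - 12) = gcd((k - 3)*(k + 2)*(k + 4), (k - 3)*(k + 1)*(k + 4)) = k^2 + k - 12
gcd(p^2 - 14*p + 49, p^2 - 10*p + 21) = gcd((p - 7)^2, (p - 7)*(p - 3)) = p - 7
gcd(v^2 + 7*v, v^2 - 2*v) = v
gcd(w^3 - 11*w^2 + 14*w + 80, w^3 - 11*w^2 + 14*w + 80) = w^3 - 11*w^2 + 14*w + 80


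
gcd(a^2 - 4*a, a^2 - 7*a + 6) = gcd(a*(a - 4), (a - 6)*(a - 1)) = 1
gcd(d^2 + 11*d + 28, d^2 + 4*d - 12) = 1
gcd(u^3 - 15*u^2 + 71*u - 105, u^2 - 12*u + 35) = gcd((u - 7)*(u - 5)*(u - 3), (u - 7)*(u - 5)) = u^2 - 12*u + 35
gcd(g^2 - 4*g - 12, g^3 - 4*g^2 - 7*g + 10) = g + 2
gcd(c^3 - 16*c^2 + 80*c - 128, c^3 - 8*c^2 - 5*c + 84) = c - 4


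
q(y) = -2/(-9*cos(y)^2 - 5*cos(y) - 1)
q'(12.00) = -0.16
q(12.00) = 0.17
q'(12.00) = -0.16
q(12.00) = 0.17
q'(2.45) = -1.83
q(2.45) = 0.80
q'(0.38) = 0.09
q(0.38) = 0.15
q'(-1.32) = -2.35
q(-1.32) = 0.72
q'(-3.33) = -0.21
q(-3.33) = 0.42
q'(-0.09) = -0.02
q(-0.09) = 0.13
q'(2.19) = -6.95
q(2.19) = 1.77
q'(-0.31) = -0.07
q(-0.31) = 0.14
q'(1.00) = 0.62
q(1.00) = 0.32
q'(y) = -2*(-18*sin(y)*cos(y) - 5*sin(y))/(-9*cos(y)^2 - 5*cos(y) - 1)^2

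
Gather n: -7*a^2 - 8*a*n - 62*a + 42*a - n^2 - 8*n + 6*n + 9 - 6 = -7*a^2 - 20*a - n^2 + n*(-8*a - 2) + 3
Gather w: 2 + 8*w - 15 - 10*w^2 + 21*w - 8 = -10*w^2 + 29*w - 21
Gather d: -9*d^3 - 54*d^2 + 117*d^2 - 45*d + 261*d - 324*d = -9*d^3 + 63*d^2 - 108*d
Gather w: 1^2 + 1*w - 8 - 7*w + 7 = -6*w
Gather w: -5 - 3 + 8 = 0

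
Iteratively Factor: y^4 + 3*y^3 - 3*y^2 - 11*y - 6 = (y + 3)*(y^3 - 3*y - 2) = (y - 2)*(y + 3)*(y^2 + 2*y + 1) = (y - 2)*(y + 1)*(y + 3)*(y + 1)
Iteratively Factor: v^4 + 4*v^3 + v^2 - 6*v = (v + 3)*(v^3 + v^2 - 2*v) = v*(v + 3)*(v^2 + v - 2) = v*(v + 2)*(v + 3)*(v - 1)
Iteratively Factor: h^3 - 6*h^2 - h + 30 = (h - 5)*(h^2 - h - 6) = (h - 5)*(h + 2)*(h - 3)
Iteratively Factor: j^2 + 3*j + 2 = (j + 2)*(j + 1)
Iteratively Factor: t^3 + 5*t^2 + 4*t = (t)*(t^2 + 5*t + 4) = t*(t + 4)*(t + 1)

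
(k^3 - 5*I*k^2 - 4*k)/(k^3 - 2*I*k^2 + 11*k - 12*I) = k/(k + 3*I)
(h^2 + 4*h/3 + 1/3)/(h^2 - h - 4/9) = 3*(h + 1)/(3*h - 4)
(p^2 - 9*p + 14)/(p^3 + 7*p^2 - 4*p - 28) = (p - 7)/(p^2 + 9*p + 14)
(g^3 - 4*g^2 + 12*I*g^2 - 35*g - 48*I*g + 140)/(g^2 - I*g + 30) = (g^2 + g*(-4 + 7*I) - 28*I)/(g - 6*I)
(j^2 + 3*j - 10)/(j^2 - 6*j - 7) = (-j^2 - 3*j + 10)/(-j^2 + 6*j + 7)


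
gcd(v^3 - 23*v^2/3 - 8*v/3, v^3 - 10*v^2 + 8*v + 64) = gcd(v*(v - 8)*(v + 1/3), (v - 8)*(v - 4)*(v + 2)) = v - 8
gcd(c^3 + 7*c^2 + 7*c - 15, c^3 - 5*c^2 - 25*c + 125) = c + 5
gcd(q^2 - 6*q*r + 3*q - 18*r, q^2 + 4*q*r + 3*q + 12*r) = q + 3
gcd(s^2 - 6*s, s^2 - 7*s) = s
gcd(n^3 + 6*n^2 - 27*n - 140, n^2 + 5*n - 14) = n + 7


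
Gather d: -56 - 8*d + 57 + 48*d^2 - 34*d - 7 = 48*d^2 - 42*d - 6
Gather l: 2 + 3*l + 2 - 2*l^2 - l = -2*l^2 + 2*l + 4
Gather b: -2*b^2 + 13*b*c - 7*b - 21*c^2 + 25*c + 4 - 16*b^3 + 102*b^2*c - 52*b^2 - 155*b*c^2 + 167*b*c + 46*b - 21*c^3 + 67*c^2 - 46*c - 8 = -16*b^3 + b^2*(102*c - 54) + b*(-155*c^2 + 180*c + 39) - 21*c^3 + 46*c^2 - 21*c - 4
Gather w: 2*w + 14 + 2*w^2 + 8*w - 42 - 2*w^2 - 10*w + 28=0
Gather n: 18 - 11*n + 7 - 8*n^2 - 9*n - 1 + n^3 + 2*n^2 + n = n^3 - 6*n^2 - 19*n + 24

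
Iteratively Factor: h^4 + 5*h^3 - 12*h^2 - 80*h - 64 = (h + 1)*(h^3 + 4*h^2 - 16*h - 64) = (h + 1)*(h + 4)*(h^2 - 16) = (h + 1)*(h + 4)^2*(h - 4)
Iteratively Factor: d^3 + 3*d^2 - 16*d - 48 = (d + 3)*(d^2 - 16) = (d + 3)*(d + 4)*(d - 4)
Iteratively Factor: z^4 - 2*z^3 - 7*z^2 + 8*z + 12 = (z + 1)*(z^3 - 3*z^2 - 4*z + 12) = (z - 2)*(z + 1)*(z^2 - z - 6) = (z - 2)*(z + 1)*(z + 2)*(z - 3)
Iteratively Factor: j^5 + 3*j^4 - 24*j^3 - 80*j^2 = (j)*(j^4 + 3*j^3 - 24*j^2 - 80*j) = j^2*(j^3 + 3*j^2 - 24*j - 80) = j^2*(j + 4)*(j^2 - j - 20) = j^2*(j - 5)*(j + 4)*(j + 4)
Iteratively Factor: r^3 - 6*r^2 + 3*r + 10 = (r - 2)*(r^2 - 4*r - 5) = (r - 2)*(r + 1)*(r - 5)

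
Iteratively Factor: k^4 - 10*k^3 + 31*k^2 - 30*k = (k - 2)*(k^3 - 8*k^2 + 15*k) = k*(k - 2)*(k^2 - 8*k + 15) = k*(k - 5)*(k - 2)*(k - 3)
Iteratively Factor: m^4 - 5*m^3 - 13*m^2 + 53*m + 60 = (m - 5)*(m^3 - 13*m - 12) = (m - 5)*(m + 1)*(m^2 - m - 12) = (m - 5)*(m + 1)*(m + 3)*(m - 4)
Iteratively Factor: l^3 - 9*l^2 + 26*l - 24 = (l - 3)*(l^2 - 6*l + 8) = (l - 3)*(l - 2)*(l - 4)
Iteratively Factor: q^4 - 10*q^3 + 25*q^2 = (q)*(q^3 - 10*q^2 + 25*q) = q^2*(q^2 - 10*q + 25) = q^2*(q - 5)*(q - 5)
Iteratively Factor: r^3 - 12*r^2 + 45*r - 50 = (r - 5)*(r^2 - 7*r + 10) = (r - 5)*(r - 2)*(r - 5)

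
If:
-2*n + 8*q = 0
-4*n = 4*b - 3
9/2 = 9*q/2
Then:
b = -13/4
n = 4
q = 1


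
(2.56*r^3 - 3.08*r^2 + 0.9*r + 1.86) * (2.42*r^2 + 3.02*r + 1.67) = 6.1952*r^5 + 0.277600000000001*r^4 - 2.8484*r^3 + 2.0756*r^2 + 7.1202*r + 3.1062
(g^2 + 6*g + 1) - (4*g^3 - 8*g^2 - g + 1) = -4*g^3 + 9*g^2 + 7*g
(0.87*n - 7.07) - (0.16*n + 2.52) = 0.71*n - 9.59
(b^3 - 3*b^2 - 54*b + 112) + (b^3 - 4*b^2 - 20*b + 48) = 2*b^3 - 7*b^2 - 74*b + 160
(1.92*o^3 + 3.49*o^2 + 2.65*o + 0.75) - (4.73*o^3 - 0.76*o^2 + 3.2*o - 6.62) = -2.81*o^3 + 4.25*o^2 - 0.55*o + 7.37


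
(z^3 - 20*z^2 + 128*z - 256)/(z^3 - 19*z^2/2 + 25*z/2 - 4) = 2*(z^2 - 12*z + 32)/(2*z^2 - 3*z + 1)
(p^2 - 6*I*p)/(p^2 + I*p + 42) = p/(p + 7*I)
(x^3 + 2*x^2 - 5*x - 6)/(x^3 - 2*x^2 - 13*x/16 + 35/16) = 16*(x^2 + x - 6)/(16*x^2 - 48*x + 35)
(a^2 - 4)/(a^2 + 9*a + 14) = (a - 2)/(a + 7)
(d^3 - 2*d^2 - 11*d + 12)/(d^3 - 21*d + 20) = (d + 3)/(d + 5)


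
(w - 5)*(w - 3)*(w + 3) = w^3 - 5*w^2 - 9*w + 45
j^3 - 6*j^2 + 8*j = j*(j - 4)*(j - 2)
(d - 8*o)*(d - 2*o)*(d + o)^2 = d^4 - 8*d^3*o - 3*d^2*o^2 + 22*d*o^3 + 16*o^4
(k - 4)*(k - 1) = k^2 - 5*k + 4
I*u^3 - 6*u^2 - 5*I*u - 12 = (u + 3*I)*(u + 4*I)*(I*u + 1)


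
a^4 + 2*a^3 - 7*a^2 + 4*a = a*(a - 1)^2*(a + 4)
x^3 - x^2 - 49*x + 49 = (x - 7)*(x - 1)*(x + 7)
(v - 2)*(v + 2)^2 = v^3 + 2*v^2 - 4*v - 8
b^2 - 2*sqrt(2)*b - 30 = (b - 5*sqrt(2))*(b + 3*sqrt(2))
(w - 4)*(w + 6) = w^2 + 2*w - 24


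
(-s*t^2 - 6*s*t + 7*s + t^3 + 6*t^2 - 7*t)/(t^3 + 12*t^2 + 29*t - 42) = (-s + t)/(t + 6)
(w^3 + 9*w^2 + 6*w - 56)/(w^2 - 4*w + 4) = (w^2 + 11*w + 28)/(w - 2)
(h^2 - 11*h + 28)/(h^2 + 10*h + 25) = (h^2 - 11*h + 28)/(h^2 + 10*h + 25)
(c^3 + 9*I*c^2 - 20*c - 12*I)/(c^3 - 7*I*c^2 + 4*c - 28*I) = (c^2 + 7*I*c - 6)/(c^2 - 9*I*c - 14)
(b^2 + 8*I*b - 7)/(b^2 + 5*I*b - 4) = (b + 7*I)/(b + 4*I)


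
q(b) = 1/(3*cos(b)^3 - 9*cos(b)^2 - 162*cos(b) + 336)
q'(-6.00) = 0.00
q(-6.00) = 0.01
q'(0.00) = 0.00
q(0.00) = 0.01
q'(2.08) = -0.00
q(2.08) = 0.00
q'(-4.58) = -0.00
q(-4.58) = 0.00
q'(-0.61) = 0.00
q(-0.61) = 0.01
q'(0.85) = -0.00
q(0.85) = 0.00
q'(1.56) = -0.00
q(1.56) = 0.00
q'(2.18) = -0.00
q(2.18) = 0.00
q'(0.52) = -0.00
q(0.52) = 0.01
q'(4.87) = 0.00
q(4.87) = 0.00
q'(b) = (9*sin(b)*cos(b)^2 - 18*sin(b)*cos(b) - 162*sin(b))/(3*cos(b)^3 - 9*cos(b)^2 - 162*cos(b) + 336)^2 = (cos(b)^2 - 2*cos(b) - 18)*sin(b)/(cos(b)^3 - 3*cos(b)^2 - 54*cos(b) + 112)^2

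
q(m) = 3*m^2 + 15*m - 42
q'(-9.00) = -39.00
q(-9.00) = 66.00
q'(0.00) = 15.00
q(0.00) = -42.00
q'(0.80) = 19.80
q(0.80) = -28.08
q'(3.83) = 37.98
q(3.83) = 59.46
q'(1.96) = 26.76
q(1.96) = -1.08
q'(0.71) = 19.26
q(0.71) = -29.84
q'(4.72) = 43.32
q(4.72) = 95.64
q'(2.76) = 31.56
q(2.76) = 22.25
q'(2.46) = 29.76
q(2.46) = 13.05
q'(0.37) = 17.22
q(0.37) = -36.04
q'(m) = 6*m + 15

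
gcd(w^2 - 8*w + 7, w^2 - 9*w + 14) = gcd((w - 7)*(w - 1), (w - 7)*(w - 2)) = w - 7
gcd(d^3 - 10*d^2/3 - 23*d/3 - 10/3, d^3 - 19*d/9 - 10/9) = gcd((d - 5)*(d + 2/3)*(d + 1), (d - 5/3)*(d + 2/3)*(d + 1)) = d^2 + 5*d/3 + 2/3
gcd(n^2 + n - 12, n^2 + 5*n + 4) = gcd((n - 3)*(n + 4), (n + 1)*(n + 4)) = n + 4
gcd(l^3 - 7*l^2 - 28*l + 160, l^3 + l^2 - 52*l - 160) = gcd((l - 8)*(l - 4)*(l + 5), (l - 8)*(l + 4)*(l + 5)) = l^2 - 3*l - 40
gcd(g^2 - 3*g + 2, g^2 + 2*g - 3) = g - 1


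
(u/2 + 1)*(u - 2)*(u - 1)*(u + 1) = u^4/2 - 5*u^2/2 + 2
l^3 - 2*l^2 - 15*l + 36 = (l - 3)^2*(l + 4)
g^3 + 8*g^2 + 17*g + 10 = (g + 1)*(g + 2)*(g + 5)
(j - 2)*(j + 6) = j^2 + 4*j - 12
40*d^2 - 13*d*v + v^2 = (-8*d + v)*(-5*d + v)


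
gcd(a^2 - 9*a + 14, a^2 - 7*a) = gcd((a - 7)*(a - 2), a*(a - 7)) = a - 7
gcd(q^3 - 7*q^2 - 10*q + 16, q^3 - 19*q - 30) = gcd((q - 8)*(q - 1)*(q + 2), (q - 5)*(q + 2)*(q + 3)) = q + 2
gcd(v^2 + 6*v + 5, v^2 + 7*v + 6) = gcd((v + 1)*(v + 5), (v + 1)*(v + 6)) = v + 1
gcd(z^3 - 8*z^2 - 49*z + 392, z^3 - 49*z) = z^2 - 49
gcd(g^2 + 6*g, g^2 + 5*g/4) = g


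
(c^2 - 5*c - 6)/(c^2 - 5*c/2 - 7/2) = 2*(c - 6)/(2*c - 7)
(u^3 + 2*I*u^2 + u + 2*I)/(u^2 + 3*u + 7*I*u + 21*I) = (u^3 + 2*I*u^2 + u + 2*I)/(u^2 + u*(3 + 7*I) + 21*I)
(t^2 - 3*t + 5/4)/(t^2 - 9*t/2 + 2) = (t - 5/2)/(t - 4)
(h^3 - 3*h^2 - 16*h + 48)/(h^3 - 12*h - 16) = (h^2 + h - 12)/(h^2 + 4*h + 4)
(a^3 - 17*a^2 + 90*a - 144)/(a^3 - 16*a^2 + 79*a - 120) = (a - 6)/(a - 5)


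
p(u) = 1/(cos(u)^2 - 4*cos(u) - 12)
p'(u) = (2*sin(u)*cos(u) - 4*sin(u))/(cos(u)^2 - 4*cos(u) - 12)^2 = 2*(cos(u) - 2)*sin(u)/(sin(u)^2 + 4*cos(u) + 11)^2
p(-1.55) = -0.08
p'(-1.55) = 0.03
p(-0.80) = -0.07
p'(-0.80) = 0.01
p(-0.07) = -0.07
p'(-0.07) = 0.00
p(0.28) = -0.07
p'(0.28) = -0.00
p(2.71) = -0.13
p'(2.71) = -0.04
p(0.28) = -0.07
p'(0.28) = -0.00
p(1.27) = -0.08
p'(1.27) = -0.02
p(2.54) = -0.12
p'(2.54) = -0.05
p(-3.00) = -0.14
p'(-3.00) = 0.02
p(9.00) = -0.13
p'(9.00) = -0.04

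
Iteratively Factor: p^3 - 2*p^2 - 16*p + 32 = (p + 4)*(p^2 - 6*p + 8) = (p - 2)*(p + 4)*(p - 4)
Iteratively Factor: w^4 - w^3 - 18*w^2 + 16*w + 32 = (w + 1)*(w^3 - 2*w^2 - 16*w + 32) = (w + 1)*(w + 4)*(w^2 - 6*w + 8) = (w - 2)*(w + 1)*(w + 4)*(w - 4)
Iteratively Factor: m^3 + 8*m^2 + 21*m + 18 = (m + 3)*(m^2 + 5*m + 6) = (m + 3)^2*(m + 2)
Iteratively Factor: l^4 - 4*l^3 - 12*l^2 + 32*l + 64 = (l + 2)*(l^3 - 6*l^2 + 32) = (l - 4)*(l + 2)*(l^2 - 2*l - 8) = (l - 4)*(l + 2)^2*(l - 4)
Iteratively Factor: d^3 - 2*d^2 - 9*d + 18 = (d - 3)*(d^2 + d - 6) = (d - 3)*(d + 3)*(d - 2)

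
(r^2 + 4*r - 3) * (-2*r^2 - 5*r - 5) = -2*r^4 - 13*r^3 - 19*r^2 - 5*r + 15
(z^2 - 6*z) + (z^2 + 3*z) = 2*z^2 - 3*z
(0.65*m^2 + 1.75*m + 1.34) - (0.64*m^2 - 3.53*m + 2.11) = 0.01*m^2 + 5.28*m - 0.77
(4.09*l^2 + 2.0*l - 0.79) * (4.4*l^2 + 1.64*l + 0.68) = 17.996*l^4 + 15.5076*l^3 + 2.5852*l^2 + 0.0644*l - 0.5372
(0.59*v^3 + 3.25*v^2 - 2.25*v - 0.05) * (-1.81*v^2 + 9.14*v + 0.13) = -1.0679*v^5 - 0.4899*v^4 + 33.8542*v^3 - 20.052*v^2 - 0.7495*v - 0.0065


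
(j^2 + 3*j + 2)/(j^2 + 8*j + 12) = (j + 1)/(j + 6)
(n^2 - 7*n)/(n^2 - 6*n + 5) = n*(n - 7)/(n^2 - 6*n + 5)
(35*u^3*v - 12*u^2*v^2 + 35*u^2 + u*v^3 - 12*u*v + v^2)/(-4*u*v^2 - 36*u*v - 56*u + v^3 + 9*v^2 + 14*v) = (-35*u^3*v + 12*u^2*v^2 - 35*u^2 - u*v^3 + 12*u*v - v^2)/(4*u*v^2 + 36*u*v + 56*u - v^3 - 9*v^2 - 14*v)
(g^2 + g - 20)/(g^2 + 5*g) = (g - 4)/g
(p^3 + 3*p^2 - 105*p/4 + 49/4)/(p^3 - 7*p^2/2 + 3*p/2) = (2*p^2 + 7*p - 49)/(2*p*(p - 3))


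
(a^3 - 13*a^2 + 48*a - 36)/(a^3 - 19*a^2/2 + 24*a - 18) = 2*(a^2 - 7*a + 6)/(2*a^2 - 7*a + 6)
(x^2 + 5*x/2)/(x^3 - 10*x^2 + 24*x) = (x + 5/2)/(x^2 - 10*x + 24)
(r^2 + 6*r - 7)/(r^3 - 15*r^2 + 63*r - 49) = (r + 7)/(r^2 - 14*r + 49)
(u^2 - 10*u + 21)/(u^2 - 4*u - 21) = (u - 3)/(u + 3)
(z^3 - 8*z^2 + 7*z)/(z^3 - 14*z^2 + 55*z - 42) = z/(z - 6)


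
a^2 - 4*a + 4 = (a - 2)^2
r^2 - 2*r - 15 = (r - 5)*(r + 3)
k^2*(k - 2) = k^3 - 2*k^2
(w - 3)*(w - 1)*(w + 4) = w^3 - 13*w + 12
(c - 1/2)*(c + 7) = c^2 + 13*c/2 - 7/2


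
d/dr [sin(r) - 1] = cos(r)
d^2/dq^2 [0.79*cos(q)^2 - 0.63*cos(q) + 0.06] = 0.63*cos(q) - 1.58*cos(2*q)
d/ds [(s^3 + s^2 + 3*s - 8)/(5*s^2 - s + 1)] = (5*s^4 - 2*s^3 - 13*s^2 + 82*s - 5)/(25*s^4 - 10*s^3 + 11*s^2 - 2*s + 1)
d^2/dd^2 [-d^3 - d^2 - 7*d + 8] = -6*d - 2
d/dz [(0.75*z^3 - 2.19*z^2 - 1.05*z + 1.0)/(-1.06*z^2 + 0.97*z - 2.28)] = (-0.795*z^4 + 1.455*z^3 - 8.3673*z^2 + 12.1064*z + 1.424)/(1.1236*z^4 - 2.0564*z^3 + 5.7745*z^2 - 4.4232*z + 5.1984)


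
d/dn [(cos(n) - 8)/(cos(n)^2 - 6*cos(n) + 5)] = (cos(n)^2 - 16*cos(n) + 43)*sin(n)/(cos(n)^2 - 6*cos(n) + 5)^2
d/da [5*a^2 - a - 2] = 10*a - 1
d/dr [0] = 0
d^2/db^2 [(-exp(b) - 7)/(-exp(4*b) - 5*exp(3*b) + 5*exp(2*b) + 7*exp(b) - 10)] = (9*exp(8*b) + 167*exp(7*b) + 895*exp(6*b) + 1143*exp(5*b) - 1931*exp(4*b) - 1595*exp(3*b) - 2115*exp(2*b) + 1813*exp(b) + 590)*exp(b)/(exp(12*b) + 15*exp(11*b) + 60*exp(10*b) - 46*exp(9*b) - 480*exp(8*b) + 360*exp(7*b) + 1522*exp(6*b) - 1710*exp(5*b) - 1785*exp(4*b) + 3257*exp(3*b) - 30*exp(2*b) - 2100*exp(b) + 1000)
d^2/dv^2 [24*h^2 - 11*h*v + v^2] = 2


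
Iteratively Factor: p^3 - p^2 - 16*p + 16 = (p - 1)*(p^2 - 16) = (p - 1)*(p + 4)*(p - 4)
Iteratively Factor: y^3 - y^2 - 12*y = (y + 3)*(y^2 - 4*y) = y*(y + 3)*(y - 4)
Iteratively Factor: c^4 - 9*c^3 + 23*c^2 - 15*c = (c)*(c^3 - 9*c^2 + 23*c - 15) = c*(c - 3)*(c^2 - 6*c + 5) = c*(c - 5)*(c - 3)*(c - 1)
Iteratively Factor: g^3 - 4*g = (g - 2)*(g^2 + 2*g) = g*(g - 2)*(g + 2)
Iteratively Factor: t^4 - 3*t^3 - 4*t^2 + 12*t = (t - 3)*(t^3 - 4*t) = (t - 3)*(t + 2)*(t^2 - 2*t) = (t - 3)*(t - 2)*(t + 2)*(t)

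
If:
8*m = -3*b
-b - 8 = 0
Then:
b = -8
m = 3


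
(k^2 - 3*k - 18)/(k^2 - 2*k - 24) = (k + 3)/(k + 4)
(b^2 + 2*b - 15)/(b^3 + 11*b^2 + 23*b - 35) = (b - 3)/(b^2 + 6*b - 7)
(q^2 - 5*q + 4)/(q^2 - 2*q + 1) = (q - 4)/(q - 1)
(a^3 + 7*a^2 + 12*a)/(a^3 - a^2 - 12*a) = (a + 4)/(a - 4)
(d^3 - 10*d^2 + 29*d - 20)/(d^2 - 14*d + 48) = (d^3 - 10*d^2 + 29*d - 20)/(d^2 - 14*d + 48)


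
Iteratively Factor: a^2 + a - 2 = (a - 1)*(a + 2)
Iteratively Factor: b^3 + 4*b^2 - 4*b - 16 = (b - 2)*(b^2 + 6*b + 8) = (b - 2)*(b + 2)*(b + 4)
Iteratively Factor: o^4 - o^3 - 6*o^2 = (o - 3)*(o^3 + 2*o^2) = o*(o - 3)*(o^2 + 2*o) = o^2*(o - 3)*(o + 2)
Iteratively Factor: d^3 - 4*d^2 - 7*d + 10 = (d + 2)*(d^2 - 6*d + 5) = (d - 5)*(d + 2)*(d - 1)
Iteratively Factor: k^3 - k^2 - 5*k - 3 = (k + 1)*(k^2 - 2*k - 3) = (k + 1)^2*(k - 3)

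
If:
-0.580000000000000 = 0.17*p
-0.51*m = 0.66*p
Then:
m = 4.42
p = -3.41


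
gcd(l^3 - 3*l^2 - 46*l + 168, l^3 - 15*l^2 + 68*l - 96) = l - 4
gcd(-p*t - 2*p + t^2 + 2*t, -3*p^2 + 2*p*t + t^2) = p - t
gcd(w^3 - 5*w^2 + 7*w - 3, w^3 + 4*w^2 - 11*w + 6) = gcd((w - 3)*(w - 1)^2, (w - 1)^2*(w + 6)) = w^2 - 2*w + 1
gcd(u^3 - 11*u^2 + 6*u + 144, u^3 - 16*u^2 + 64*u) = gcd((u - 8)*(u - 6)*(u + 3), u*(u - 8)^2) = u - 8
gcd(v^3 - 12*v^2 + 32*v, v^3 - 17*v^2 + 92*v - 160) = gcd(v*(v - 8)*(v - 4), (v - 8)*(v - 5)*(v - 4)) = v^2 - 12*v + 32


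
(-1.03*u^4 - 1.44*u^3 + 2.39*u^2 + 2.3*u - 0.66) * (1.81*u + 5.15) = -1.8643*u^5 - 7.9109*u^4 - 3.0901*u^3 + 16.4715*u^2 + 10.6504*u - 3.399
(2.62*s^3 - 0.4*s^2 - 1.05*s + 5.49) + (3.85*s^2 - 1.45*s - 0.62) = 2.62*s^3 + 3.45*s^2 - 2.5*s + 4.87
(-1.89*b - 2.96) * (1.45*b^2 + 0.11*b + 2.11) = -2.7405*b^3 - 4.4999*b^2 - 4.3135*b - 6.2456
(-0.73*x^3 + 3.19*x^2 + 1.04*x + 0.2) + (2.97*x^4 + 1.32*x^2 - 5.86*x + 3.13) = 2.97*x^4 - 0.73*x^3 + 4.51*x^2 - 4.82*x + 3.33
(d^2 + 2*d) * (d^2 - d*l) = d^4 - d^3*l + 2*d^3 - 2*d^2*l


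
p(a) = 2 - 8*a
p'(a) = -8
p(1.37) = -8.96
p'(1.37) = -8.00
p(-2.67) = 23.36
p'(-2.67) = -8.00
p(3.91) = -29.28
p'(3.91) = -8.00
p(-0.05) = 2.40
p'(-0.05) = -8.00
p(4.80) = -36.40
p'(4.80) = -8.00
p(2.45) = -17.60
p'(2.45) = -8.00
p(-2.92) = 25.36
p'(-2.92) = -8.00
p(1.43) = -9.44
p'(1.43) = -8.00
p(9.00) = -70.00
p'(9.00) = -8.00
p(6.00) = -46.00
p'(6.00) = -8.00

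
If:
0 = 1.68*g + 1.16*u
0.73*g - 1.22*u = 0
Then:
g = 0.00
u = 0.00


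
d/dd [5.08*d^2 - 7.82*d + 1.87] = 10.16*d - 7.82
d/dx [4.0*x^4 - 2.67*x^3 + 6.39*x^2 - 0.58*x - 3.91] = 16.0*x^3 - 8.01*x^2 + 12.78*x - 0.58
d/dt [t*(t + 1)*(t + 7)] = 3*t^2 + 16*t + 7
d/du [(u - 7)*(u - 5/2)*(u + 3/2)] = 3*u^2 - 16*u + 13/4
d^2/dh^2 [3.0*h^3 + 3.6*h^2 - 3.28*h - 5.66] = 18.0*h + 7.2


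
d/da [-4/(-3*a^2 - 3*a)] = 4*(-2*a - 1)/(3*a^2*(a + 1)^2)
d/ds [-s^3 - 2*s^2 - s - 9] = -3*s^2 - 4*s - 1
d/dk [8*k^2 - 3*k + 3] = 16*k - 3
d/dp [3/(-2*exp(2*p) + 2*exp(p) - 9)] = (12*exp(p) - 6)*exp(p)/(2*exp(2*p) - 2*exp(p) + 9)^2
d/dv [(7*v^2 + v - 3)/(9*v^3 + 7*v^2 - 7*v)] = (-63*v^4 - 18*v^3 + 25*v^2 + 42*v - 21)/(v^2*(81*v^4 + 126*v^3 - 77*v^2 - 98*v + 49))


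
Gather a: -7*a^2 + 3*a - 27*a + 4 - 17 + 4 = -7*a^2 - 24*a - 9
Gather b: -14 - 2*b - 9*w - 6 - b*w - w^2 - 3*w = b*(-w - 2) - w^2 - 12*w - 20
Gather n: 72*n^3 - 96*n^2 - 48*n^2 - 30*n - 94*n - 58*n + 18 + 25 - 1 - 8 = 72*n^3 - 144*n^2 - 182*n + 34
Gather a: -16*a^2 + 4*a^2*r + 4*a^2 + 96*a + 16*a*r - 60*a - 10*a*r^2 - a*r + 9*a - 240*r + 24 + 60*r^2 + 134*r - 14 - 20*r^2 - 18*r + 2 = a^2*(4*r - 12) + a*(-10*r^2 + 15*r + 45) + 40*r^2 - 124*r + 12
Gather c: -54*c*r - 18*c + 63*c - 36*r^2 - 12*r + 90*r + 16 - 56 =c*(45 - 54*r) - 36*r^2 + 78*r - 40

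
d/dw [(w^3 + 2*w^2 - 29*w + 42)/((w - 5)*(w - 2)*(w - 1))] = 2*(-5*w^2 + 26*w - 53)/(w^4 - 12*w^3 + 46*w^2 - 60*w + 25)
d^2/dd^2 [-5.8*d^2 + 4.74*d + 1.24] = -11.6000000000000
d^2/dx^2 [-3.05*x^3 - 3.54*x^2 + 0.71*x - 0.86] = -18.3*x - 7.08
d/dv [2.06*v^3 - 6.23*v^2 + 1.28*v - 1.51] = 6.18*v^2 - 12.46*v + 1.28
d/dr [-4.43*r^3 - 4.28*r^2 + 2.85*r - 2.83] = -13.29*r^2 - 8.56*r + 2.85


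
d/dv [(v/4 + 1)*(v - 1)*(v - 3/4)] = 3*v^2/4 + 9*v/8 - 25/16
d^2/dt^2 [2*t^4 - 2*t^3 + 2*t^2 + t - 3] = 24*t^2 - 12*t + 4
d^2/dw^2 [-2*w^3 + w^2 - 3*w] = 2 - 12*w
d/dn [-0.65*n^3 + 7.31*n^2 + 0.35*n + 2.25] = -1.95*n^2 + 14.62*n + 0.35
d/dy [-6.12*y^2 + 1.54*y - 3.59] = 1.54 - 12.24*y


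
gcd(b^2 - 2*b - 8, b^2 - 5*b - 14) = b + 2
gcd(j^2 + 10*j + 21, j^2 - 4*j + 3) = 1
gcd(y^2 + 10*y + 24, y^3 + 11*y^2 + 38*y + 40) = y + 4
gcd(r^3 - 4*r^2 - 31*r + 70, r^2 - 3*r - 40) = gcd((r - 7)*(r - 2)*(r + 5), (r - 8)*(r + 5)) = r + 5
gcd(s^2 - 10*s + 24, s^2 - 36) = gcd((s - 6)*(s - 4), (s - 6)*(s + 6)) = s - 6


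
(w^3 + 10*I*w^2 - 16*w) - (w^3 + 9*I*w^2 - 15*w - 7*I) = I*w^2 - w + 7*I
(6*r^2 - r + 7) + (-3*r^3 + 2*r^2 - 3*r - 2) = -3*r^3 + 8*r^2 - 4*r + 5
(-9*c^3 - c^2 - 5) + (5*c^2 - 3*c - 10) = -9*c^3 + 4*c^2 - 3*c - 15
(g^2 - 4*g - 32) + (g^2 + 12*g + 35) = 2*g^2 + 8*g + 3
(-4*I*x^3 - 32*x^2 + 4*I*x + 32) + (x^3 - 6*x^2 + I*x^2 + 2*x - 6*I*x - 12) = x^3 - 4*I*x^3 - 38*x^2 + I*x^2 + 2*x - 2*I*x + 20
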